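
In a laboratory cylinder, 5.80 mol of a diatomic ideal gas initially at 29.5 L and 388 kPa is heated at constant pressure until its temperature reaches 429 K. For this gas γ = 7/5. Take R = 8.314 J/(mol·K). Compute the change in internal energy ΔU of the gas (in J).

23100 J

T₁ = P₁V₁/(nR) = 388×29.5/(5.80×8.314) = 237 K.
Isobaric: P stays 388 kPa; V/T = const ⇒ T₂ = 429 K, V₂ = 53.3 L.
For an ideal gas ΔU = nCvΔT with Cv = (5/2)R = 20.8 J/(mol·K).
ΔU = 5.80×20.8×(429−237) = 23100 J.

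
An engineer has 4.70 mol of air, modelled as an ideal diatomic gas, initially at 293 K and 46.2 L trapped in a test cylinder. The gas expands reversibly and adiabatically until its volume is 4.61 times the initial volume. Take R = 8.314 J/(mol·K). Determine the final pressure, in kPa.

29.2 kPa

P₁ = nRT₁/V₁ = 4.70×8.314×293/46.2 = 248 kPa.
Adiabatic: TV^(γ−1) = const ⇒ T₂ = 293×(0.217)^0.400 = 159 K; PV^γ = const ⇒ P₂ = 29.2 kPa.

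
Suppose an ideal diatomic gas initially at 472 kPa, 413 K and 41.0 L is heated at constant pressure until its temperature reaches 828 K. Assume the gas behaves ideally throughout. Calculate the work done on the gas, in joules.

-19400 J

n = P₁V₁/(RT₁) = 472×41.0/(8.314×413) = 5.64 mol.
Isobaric: P stays 472 kPa; V/T = const ⇒ T₂ = 828 K, V₂ = 82.2 L.
W = PΔV = 472×(82.2−41.0) kPa·L = 19400 J.
Work done on the gas = −W_by = -19400 J.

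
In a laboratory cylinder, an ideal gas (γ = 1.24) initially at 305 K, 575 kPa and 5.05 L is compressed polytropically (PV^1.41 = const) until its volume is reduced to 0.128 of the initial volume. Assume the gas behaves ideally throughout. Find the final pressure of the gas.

10400 kPa

Polytropic n=1.41: T₂ = T₁(V₁/V₂)^(n−1) = 305×(7.81)^0.41 = 709 K; P₂ = P₁(V₁/V₂)^n = 10400 kPa.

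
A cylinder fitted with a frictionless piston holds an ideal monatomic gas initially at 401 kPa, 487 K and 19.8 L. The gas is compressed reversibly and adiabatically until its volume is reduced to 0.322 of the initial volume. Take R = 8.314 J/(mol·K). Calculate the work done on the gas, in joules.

13400 J

n = P₁V₁/(RT₁) = 401×19.8/(8.314×487) = 1.96 mol.
Adiabatic: TV^(γ−1) = const ⇒ T₂ = 487×(3.11)^0.667 = 1040 K; PV^γ = const ⇒ P₂ = 2650 kPa.
ΔU = nCvΔT = 1.96×12.5×(1040−487) = 13400 J.
Q = 0 for an adiabatic process, so W = −ΔU = -13400 J.
Work done on the gas = −W_by = 13400 J.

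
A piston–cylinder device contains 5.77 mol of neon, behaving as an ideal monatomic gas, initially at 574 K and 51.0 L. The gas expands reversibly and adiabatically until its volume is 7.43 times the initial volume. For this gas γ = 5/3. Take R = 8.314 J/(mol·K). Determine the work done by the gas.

P₁ = nRT₁/V₁ = 5.77×8.314×574/51.0 = 540 kPa.
Adiabatic: TV^(γ−1) = const ⇒ T₂ = 574×(0.135)^0.667 = 151 K; PV^γ = const ⇒ P₂ = 19.1 kPa.
ΔU = nCvΔT = 5.77×12.5×(151−574) = -30500 J.
Q = 0 for an adiabatic process, so W = −ΔU = 30500 J.

30500 J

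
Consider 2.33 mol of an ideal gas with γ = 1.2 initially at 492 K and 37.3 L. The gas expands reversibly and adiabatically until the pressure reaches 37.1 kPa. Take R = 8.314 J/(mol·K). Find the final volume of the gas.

186 L

P₁ = nRT₁/V₁ = 2.33×8.314×492/37.3 = 256 kPa.
Adiabatic: T₂/T₁ = (P₂/P₁)^((γ−1)/γ) ⇒ T₂ = 492×(0.145)^0.167 = 357 K; V₂ = 186 L.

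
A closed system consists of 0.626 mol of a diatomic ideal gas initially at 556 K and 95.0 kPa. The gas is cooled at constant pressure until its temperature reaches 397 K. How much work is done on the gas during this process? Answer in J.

V₁ = nRT₁/P₁ = 0.626×8.314×556/95.0 = 30.5 L.
Isobaric: P stays 95.0 kPa; V/T = const ⇒ T₂ = 397 K, V₂ = 21.7 L.
W = PΔV = 95.0×(21.7−30.5) kPa·L = -828 J.
Work done on the gas = −W_by = 828 J.

828 J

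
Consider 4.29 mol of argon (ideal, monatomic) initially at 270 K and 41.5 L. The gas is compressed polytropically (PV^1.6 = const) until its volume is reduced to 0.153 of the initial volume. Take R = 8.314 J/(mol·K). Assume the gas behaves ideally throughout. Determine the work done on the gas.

33500 J

P₁ = nRT₁/V₁ = 4.29×8.314×270/41.5 = 232 kPa.
Polytropic n=1.6: T₂ = T₁(V₁/V₂)^(n−1) = 270×(6.54)^0.60 = 833 K; P₂ = P₁(V₁/V₂)^n = 4680 kPa.
W = (P₁V₁−P₂V₂)/(n−1) = (232×41.5−4680×6.35)/0.60 = -33500 J.
Work done on the gas = −W_by = 33500 J.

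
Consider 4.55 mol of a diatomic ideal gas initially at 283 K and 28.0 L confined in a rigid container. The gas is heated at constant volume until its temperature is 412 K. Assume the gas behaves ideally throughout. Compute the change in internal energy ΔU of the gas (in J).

P₁ = nRT₁/V₁ = 4.55×8.314×283/28.0 = 382 kPa.
Isochoric: V stays 28.0 L; P/T = const ⇒ T₂ = 412 K, P₂ = 557 kPa.
For an ideal gas ΔU = nCvΔT with Cv = (5/2)R = 20.8 J/(mol·K).
ΔU = 4.55×20.8×(412−283) = 12200 J.

12200 J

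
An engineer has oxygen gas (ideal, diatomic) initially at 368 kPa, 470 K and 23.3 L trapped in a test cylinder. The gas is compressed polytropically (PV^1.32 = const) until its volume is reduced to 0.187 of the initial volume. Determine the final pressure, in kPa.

Polytropic n=1.32: T₂ = T₁(V₁/V₂)^(n−1) = 470×(5.35)^0.32 = 804 K; P₂ = P₁(V₁/V₂)^n = 3370 kPa.

3370 kPa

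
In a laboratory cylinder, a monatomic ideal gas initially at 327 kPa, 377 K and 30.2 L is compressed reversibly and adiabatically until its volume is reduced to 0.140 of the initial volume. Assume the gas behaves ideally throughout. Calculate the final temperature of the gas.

Adiabatic: TV^(γ−1) = const ⇒ T₂ = 377×(7.14)^0.667 = 1400 K; PV^γ = const ⇒ P₂ = 8660 kPa.

1400 K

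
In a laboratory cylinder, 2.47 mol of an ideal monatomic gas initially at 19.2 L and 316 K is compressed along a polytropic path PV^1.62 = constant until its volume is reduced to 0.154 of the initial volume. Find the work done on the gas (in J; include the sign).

P₁ = nRT₁/V₁ = 2.47×8.314×316/19.2 = 338 kPa.
Polytropic n=1.62: T₂ = T₁(V₁/V₂)^(n−1) = 316×(6.49)^0.62 = 1010 K; P₂ = P₁(V₁/V₂)^n = 7000 kPa.
W = (P₁V₁−P₂V₂)/(n−1) = (338×19.2−7000×2.96)/0.62 = -22900 J.
Work done on the gas = −W_by = 22900 J.

22900 J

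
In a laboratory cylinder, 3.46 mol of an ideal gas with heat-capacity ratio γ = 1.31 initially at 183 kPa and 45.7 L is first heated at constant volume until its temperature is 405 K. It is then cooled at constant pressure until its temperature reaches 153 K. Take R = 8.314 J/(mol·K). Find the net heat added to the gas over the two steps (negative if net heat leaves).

-20000 J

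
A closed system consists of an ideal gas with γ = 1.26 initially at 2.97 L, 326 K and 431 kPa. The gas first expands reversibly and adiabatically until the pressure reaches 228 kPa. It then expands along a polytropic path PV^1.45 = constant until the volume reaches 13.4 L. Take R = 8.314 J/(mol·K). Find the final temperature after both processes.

182 K

n = P₁V₁/(RT₁) = 431×2.97/(8.314×326) = 0.472 mol.
Step 1 — Adiabatic: T₂/T₁ = (P₂/P₁)^((γ−1)/γ) ⇒ T₂ = 326×(0.529)^0.206 = 286 K; V₂ = 4.92 L.
ΔU = nCvΔT = 0.472×32.0×(286−326) = -606 J.
Q = 0 for an adiabatic process, so W = −ΔU = 606 J.
State after step 1: P = 228 kPa, V = 4.92 L, T = 286 K.
Step 2 — Polytropic n=1.45: T₂ = T₁(V₁/V₂)^(n−1) = 286×(0.367)^0.45 = 182 K; P₂ = P₁(V₁/V₂)^n = 53.4 kPa.
W = (P₁V₁−P₂V₂)/(n−1) = (228×4.92−53.4×13.4)/0.45 = 905 J.
ΔU = nCvΔT = 0.472×32.0×(182−286) = -1570 J.
Q = ΔU + W = -661 J.
Net over both steps: W = 1510 J, Q = -661 J, ΔU = -2170 J.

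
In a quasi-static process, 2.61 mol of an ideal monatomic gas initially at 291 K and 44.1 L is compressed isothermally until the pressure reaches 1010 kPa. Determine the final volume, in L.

6.25 L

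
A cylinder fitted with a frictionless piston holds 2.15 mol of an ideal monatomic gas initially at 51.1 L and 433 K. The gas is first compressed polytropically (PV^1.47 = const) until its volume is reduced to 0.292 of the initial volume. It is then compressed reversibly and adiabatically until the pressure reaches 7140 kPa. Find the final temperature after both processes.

P₁ = nRT₁/V₁ = 2.15×8.314×433/51.1 = 151 kPa.
Step 1 — Polytropic n=1.47: T₂ = T₁(V₁/V₂)^(n−1) = 433×(3.42)^0.47 = 772 K; P₂ = P₁(V₁/V₂)^n = 925 kPa.
W = (P₁V₁−P₂V₂)/(n−1) = (151×51.1−925×14.9)/0.47 = -12900 J.
ΔU = nCvΔT = 2.15×12.5×(772−433) = 9100 J.
Q = ΔU + W = -3810 J.
State after step 1: P = 925 kPa, V = 14.9 L, T = 772 K.
Step 2 — Adiabatic: T₂/T₁ = (P₂/P₁)^((γ−1)/γ) ⇒ T₂ = 772×(7.72)^0.400 = 1750 K; V₂ = 4.38 L.
ΔU = nCvΔT = 2.15×12.5×(1750−772) = 26200 J.
Q = 0 for an adiabatic process, so W = −ΔU = -26200 J.
Net over both steps: W = -39100 J, Q = -3810 J, ΔU = 35300 J.

1750 K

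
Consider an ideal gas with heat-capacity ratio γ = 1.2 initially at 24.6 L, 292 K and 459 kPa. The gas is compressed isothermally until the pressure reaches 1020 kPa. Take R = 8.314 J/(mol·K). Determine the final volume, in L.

11.1 L

Isothermal: T stays 292 K; PV = const ⇒ V₂ = 11.1 L, P₂ = 1020 kPa.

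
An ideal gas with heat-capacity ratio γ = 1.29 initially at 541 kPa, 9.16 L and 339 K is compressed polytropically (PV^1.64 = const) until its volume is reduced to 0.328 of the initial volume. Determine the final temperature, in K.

Polytropic n=1.64: T₂ = T₁(V₁/V₂)^(n−1) = 339×(3.05)^0.64 = 692 K; P₂ = P₁(V₁/V₂)^n = 3370 kPa.

692 K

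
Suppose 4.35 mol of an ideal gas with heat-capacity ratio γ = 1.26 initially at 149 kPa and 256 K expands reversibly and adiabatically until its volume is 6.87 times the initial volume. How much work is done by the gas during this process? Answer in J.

14000 J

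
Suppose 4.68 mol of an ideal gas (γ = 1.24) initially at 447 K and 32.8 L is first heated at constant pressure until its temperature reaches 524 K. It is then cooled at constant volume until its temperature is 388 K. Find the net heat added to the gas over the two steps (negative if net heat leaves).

P₁ = nRT₁/V₁ = 4.68×8.314×447/32.8 = 530 kPa.
Step 1 — Isobaric: P stays 530 kPa; V/T = const ⇒ T₂ = 524 K, V₂ = 38.5 L.
W = PΔV = 530×(38.5−32.8) kPa·L = 3000 J.
ΔU = nCvΔT = 4.68×34.6×(524−447) = 12500 J.
Q = ΔU + W = nCpΔT = 15500 J.
State after step 1: P = 530 kPa, V = 38.5 L, T = 524 K.
Step 2 — Isochoric: V stays 38.5 L; P/T = const ⇒ T₂ = 388 K, P₂ = 393 kPa.
W = 0 (no volume change).
ΔU = nCvΔT = 4.68×34.6×(388−524) = -22000 J.
Q = ΔU = -22000 J.
Net over both steps: W = 3000 J, Q = -6570 J, ΔU = -9570 J.

-6570 J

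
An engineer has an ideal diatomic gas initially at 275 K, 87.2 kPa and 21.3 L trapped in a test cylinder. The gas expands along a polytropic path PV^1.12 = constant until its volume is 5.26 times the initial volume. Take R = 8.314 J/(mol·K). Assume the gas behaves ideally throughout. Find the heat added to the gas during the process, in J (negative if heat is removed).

1960 J

n = P₁V₁/(RT₁) = 87.2×21.3/(8.314×275) = 0.812 mol.
Polytropic n=1.12: T₂ = T₁(V₁/V₂)^(n−1) = 275×(0.190)^0.12 = 225 K; P₂ = P₁(V₁/V₂)^n = 13.6 kPa.
W = (P₁V₁−P₂V₂)/(n−1) = (87.2×21.3−13.6×112)/0.12 = 2800 J.
ΔU = nCvΔT = 0.812×20.8×(225−275) = -839 J.
Q = ΔU + W = 1960 J.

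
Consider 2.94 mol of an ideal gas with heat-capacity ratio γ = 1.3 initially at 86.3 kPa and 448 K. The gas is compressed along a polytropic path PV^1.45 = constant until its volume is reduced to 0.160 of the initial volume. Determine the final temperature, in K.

1020 K

V₁ = nRT₁/P₁ = 2.94×8.314×448/86.3 = 127 L.
Polytropic n=1.45: T₂ = T₁(V₁/V₂)^(n−1) = 448×(6.25)^0.45 = 1020 K; P₂ = P₁(V₁/V₂)^n = 1230 kPa.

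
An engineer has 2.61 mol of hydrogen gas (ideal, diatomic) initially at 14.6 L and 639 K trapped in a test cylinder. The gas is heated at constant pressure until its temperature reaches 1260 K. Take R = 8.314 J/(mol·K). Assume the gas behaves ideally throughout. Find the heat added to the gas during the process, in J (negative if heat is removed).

47200 J

P₁ = nRT₁/V₁ = 2.61×8.314×639/14.6 = 950 kPa.
Isobaric: P stays 950 kPa; V/T = const ⇒ T₂ = 1260 K, V₂ = 28.8 L.
W = PΔV = 950×(28.8−14.6) kPa·L = 13500 J.
ΔU = nCvΔT = 2.61×20.8×(1260−639) = 33700 J.
Q = ΔU + W = nCpΔT = 47200 J.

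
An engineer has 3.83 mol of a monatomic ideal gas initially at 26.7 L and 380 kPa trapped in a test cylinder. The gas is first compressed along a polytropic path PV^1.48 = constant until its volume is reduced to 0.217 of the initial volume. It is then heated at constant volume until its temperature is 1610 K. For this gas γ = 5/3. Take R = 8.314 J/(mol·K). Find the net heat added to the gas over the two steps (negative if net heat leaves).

38800 J

T₁ = P₁V₁/(nR) = 380×26.7/(3.83×8.314) = 319 K.
Step 1 — Polytropic n=1.48: T₂ = T₁(V₁/V₂)^(n−1) = 319×(4.61)^0.48 = 663 K; P₂ = P₁(V₁/V₂)^n = 3650 kPa.
W = (P₁V₁−P₂V₂)/(n−1) = (380×26.7−3650×5.79)/0.48 = -22900 J.
ΔU = nCvΔT = 3.83×12.5×(663−319) = 16500 J.
Q = ΔU + W = -6400 J.
State after step 1: P = 3650 kPa, V = 5.79 L, T = 663 K.
Step 2 — Isochoric: V stays 5.79 L; P/T = const ⇒ T₂ = 1610 K, P₂ = 8850 kPa.
W = 0 (no volume change).
ΔU = nCvΔT = 3.83×12.5×(1610−663) = 45200 J.
Q = ΔU = 45200 J.
Net over both steps: W = -22900 J, Q = 38800 J, ΔU = 61700 J.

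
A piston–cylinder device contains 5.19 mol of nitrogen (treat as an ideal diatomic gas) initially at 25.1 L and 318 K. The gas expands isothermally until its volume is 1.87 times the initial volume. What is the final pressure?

P₁ = nRT₁/V₁ = 5.19×8.314×318/25.1 = 547 kPa.
Isothermal: T stays 318 K; PV = const ⇒ V₂ = 46.9 L, P₂ = 292 kPa.

292 kPa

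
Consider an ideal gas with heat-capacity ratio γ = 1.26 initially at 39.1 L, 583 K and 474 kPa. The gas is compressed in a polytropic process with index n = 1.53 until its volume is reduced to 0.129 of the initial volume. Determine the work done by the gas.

n = P₁V₁/(RT₁) = 474×39.1/(8.314×583) = 3.82 mol.
Polytropic n=1.53: T₂ = T₁(V₁/V₂)^(n−1) = 583×(7.75)^0.53 = 1730 K; P₂ = P₁(V₁/V₂)^n = 10900 kPa.
W = (P₁V₁−P₂V₂)/(n−1) = (474×39.1−10900×5.04)/0.53 = -68600 J.

-68600 J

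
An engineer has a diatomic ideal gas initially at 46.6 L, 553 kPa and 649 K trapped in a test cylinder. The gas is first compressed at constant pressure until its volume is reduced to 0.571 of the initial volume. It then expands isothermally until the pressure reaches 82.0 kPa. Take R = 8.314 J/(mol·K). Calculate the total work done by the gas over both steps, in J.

17000 J

n = P₁V₁/(RT₁) = 553×46.6/(8.314×649) = 4.78 mol.
Step 1 — Isobaric: P stays 553 kPa; V/T = const ⇒ T₂ = 371 K, V₂ = 26.6 L.
W = PΔV = 553×(26.6−46.6) kPa·L = -11100 J.
ΔU = nCvΔT = 4.78×20.8×(371−649) = -27600 J.
Q = ΔU + W = nCpΔT = -38700 J.
State after step 1: P = 553 kPa, V = 26.6 L, T = 371 K.
Step 2 — Isothermal: T stays 371 K; PV = const ⇒ V₂ = 179 L, P₂ = 82.0 kPa.
ΔU = 0 (ideal gas, T constant).
W = nRT ln(V₂/V₁) = 4.78×8.314×371×ln(6.74) = 28100 J.
Q = ΔU + W = 28100 J.
Net over both steps: W = 17000 J, Q = -10600 J, ΔU = -27600 J.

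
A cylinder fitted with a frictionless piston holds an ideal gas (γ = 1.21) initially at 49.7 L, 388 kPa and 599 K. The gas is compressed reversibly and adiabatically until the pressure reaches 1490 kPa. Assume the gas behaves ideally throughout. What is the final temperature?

757 K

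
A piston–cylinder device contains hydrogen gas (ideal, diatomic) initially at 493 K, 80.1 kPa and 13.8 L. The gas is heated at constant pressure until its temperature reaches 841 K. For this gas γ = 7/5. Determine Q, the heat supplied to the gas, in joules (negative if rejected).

2730 J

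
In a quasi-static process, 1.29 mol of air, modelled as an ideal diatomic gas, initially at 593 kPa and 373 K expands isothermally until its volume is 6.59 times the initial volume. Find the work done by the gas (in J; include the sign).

V₁ = nRT₁/P₁ = 1.29×8.314×373/593 = 6.75 L.
Isothermal: T stays 373 K; PV = const ⇒ V₂ = 44.5 L, P₂ = 90.0 kPa.
W = nRT ln(V₂/V₁) = 1.29×8.314×373×ln(6.59) = 7540 J.

7540 J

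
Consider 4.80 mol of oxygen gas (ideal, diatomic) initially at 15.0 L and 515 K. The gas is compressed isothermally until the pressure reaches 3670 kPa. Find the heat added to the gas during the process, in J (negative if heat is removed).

-20200 J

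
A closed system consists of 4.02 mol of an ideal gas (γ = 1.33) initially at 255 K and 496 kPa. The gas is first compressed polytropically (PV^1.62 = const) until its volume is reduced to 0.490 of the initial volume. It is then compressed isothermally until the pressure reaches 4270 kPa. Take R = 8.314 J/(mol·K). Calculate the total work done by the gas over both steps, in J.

V₁ = nRT₁/P₁ = 4.02×8.314×255/496 = 17.2 L.
Step 1 — Polytropic n=1.62: T₂ = T₁(V₁/V₂)^(n−1) = 255×(2.04)^0.62 = 397 K; P₂ = P₁(V₁/V₂)^n = 1580 kPa.
W = (P₁V₁−P₂V₂)/(n−1) = (496×17.2−1580×8.42)/0.62 = -7650 J.
ΔU = nCvΔT = 4.02×25.2×(397−255) = 14400 J.
Q = ΔU + W = 6720 J.
State after step 1: P = 1580 kPa, V = 8.42 L, T = 397 K.
Step 2 — Isothermal: T stays 397 K; PV = const ⇒ V₂ = 3.11 L, P₂ = 4270 kPa.
ΔU = 0 (ideal gas, T constant).
W = nRT ln(V₂/V₁) = 4.02×8.314×397×ln(0.369) = -13200 J.
Q = ΔU + W = -13200 J.
Net over both steps: W = -20900 J, Q = -6510 J, ΔU = 14400 J.

-20900 J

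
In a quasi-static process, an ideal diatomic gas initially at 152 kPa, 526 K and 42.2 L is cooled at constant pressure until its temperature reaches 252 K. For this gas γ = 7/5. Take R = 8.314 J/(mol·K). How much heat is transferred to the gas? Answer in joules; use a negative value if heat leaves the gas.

n = P₁V₁/(RT₁) = 152×42.2/(8.314×526) = 1.47 mol.
Isobaric: P stays 152 kPa; V/T = const ⇒ T₂ = 252 K, V₂ = 20.2 L.
W = PΔV = 152×(20.2−42.2) kPa·L = -3340 J.
ΔU = nCvΔT = 1.47×20.8×(252−526) = -8350 J.
Q = ΔU + W = nCpΔT = -11700 J.

-11700 J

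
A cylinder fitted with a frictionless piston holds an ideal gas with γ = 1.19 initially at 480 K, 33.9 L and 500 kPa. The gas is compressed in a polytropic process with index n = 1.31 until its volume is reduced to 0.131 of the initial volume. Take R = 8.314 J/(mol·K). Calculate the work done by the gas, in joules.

-48000 J

n = P₁V₁/(RT₁) = 500×33.9/(8.314×480) = 4.25 mol.
Polytropic n=1.31: T₂ = T₁(V₁/V₂)^(n−1) = 480×(7.63)^0.31 = 901 K; P₂ = P₁(V₁/V₂)^n = 7170 kPa.
W = (P₁V₁−P₂V₂)/(n−1) = (500×33.9−7170×4.44)/0.31 = -48000 J.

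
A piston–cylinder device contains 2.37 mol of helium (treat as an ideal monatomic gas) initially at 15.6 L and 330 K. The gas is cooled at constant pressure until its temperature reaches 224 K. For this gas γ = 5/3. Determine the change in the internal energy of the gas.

P₁ = nRT₁/V₁ = 2.37×8.314×330/15.6 = 417 kPa.
Isobaric: P stays 417 kPa; V/T = const ⇒ T₂ = 224 K, V₂ = 10.6 L.
For an ideal gas ΔU = nCvΔT with Cv = (3/2)R = 12.5 J/(mol·K).
ΔU = 2.37×12.5×(224−330) = -3130 J.

-3130 J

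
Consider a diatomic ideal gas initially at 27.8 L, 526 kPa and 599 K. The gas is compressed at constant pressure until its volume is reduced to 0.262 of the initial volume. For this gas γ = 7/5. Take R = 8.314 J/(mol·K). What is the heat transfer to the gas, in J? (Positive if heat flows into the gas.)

-37800 J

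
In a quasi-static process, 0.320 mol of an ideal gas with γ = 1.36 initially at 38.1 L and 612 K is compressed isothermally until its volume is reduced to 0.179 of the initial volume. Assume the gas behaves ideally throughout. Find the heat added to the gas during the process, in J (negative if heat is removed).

-2800 J

P₁ = nRT₁/V₁ = 0.320×8.314×612/38.1 = 42.7 kPa.
Isothermal: T stays 612 K; PV = const ⇒ V₂ = 6.82 L, P₂ = 239 kPa.
ΔU = 0 (ideal gas, T constant).
W = nRT ln(V₂/V₁) = 0.320×8.314×612×ln(0.179) = -2800 J.
Q = ΔU + W = -2800 J.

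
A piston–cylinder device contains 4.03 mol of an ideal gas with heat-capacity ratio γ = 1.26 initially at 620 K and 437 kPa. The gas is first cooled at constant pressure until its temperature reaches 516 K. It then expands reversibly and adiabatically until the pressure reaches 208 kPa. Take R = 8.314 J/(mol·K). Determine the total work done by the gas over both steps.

V₁ = nRT₁/P₁ = 4.03×8.314×620/437 = 47.5 L.
Step 1 — Isobaric: P stays 437 kPa; V/T = const ⇒ T₂ = 516 K, V₂ = 39.6 L.
W = PΔV = 437×(39.6−47.5) kPa·L = -3480 J.
ΔU = nCvΔT = 4.03×32.0×(516−620) = -13400 J.
Q = ΔU + W = nCpΔT = -16900 J.
State after step 1: P = 437 kPa, V = 39.6 L, T = 516 K.
Step 2 — Adiabatic: T₂/T₁ = (P₂/P₁)^((γ−1)/γ) ⇒ T₂ = 516×(0.476)^0.206 = 443 K; V₂ = 71.3 L.
ΔU = nCvΔT = 4.03×32.0×(443−516) = -9440 J.
Q = 0 for an adiabatic process, so W = −ΔU = 9440 J.
Net over both steps: W = 5960 J, Q = -16900 J, ΔU = -22800 J.

5960 J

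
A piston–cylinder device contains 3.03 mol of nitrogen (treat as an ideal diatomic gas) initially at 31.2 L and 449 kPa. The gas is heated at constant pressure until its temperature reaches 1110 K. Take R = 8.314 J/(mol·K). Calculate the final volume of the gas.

62.3 L

T₁ = P₁V₁/(nR) = 449×31.2/(3.03×8.314) = 556 K.
Isobaric: P stays 449 kPa; V/T = const ⇒ T₂ = 1110 K, V₂ = 62.3 L.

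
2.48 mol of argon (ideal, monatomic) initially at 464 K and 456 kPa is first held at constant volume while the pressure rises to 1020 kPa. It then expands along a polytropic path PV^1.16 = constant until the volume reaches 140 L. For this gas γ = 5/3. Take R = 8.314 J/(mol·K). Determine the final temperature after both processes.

V₁ = nRT₁/P₁ = 2.48×8.314×464/456 = 21.0 L.
Step 1 — Isochoric: V stays 21.0 L; P/T = const ⇒ T₂ = 1040 K, P₂ = 1020 kPa.
W = 0 (no volume change).
ΔU = nCvΔT = 2.48×12.5×(1040−464) = 17700 J.
Q = ΔU = 17700 J.
State after step 1: P = 1020 kPa, V = 21.0 L, T = 1040 K.
Step 2 — Polytropic n=1.16: T₂ = T₁(V₁/V₂)^(n−1) = 1040×(0.150)^0.16 = 766 K; P₂ = P₁(V₁/V₂)^n = 113 kPa.
W = (P₁V₁−P₂V₂)/(n−1) = (1020×21.0−113×140)/0.16 = 35000 J.
ΔU = nCvΔT = 2.48×12.5×(766−1040) = -8410 J.
Q = ΔU + W = 26600 J.
Net over both steps: W = 35000 J, Q = 44400 J, ΔU = 9340 J.

766 K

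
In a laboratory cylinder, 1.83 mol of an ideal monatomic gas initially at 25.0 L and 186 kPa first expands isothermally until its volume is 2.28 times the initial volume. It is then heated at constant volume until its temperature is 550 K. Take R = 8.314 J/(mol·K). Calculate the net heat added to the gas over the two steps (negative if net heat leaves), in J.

T₁ = P₁V₁/(nR) = 186×25.0/(1.83×8.314) = 306 K.
Step 1 — Isothermal: T stays 306 K; PV = const ⇒ V₂ = 57.0 L, P₂ = 81.6 kPa.
ΔU = 0 (ideal gas, T constant).
W = nRT ln(V₂/V₁) = 1.83×8.314×306×ln(2.28) = 3830 J.
Q = ΔU + W = 3830 J.
State after step 1: P = 81.6 kPa, V = 57.0 L, T = 306 K.
Step 2 — Isochoric: V stays 57.0 L; P/T = const ⇒ T₂ = 550 K, P₂ = 147 kPa.
W = 0 (no volume change).
ΔU = nCvΔT = 1.83×12.5×(550−306) = 5580 J.
Q = ΔU = 5580 J.
Net over both steps: W = 3830 J, Q = 9410 J, ΔU = 5580 J.

9410 J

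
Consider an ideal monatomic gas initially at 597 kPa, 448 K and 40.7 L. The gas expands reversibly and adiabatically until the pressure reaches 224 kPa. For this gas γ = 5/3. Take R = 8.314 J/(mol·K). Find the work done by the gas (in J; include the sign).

11800 J

n = P₁V₁/(RT₁) = 597×40.7/(8.314×448) = 6.52 mol.
Adiabatic: T₂/T₁ = (P₂/P₁)^((γ−1)/γ) ⇒ T₂ = 448×(0.375)^0.400 = 303 K; V₂ = 73.3 L.
ΔU = nCvΔT = 6.52×12.5×(303−448) = -11800 J.
Q = 0 for an adiabatic process, so W = −ΔU = 11800 J.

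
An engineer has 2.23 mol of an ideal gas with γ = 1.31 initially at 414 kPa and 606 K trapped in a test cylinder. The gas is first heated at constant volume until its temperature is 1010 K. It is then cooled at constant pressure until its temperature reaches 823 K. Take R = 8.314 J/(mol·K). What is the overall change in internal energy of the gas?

V₁ = nRT₁/P₁ = 2.23×8.314×606/414 = 27.1 L.
Step 1 — Isochoric: V stays 27.1 L; P/T = const ⇒ T₂ = 1010 K, P₂ = 690 kPa.
W = 0 (no volume change).
ΔU = nCvΔT = 2.23×26.8×(1010−606) = 24200 J.
Q = ΔU = 24200 J.
State after step 1: P = 690 kPa, V = 27.1 L, T = 1010 K.
Step 2 — Isobaric: P stays 690 kPa; V/T = const ⇒ T₂ = 823 K, V₂ = 22.1 L.
W = PΔV = 690×(22.1−27.1) kPa·L = -3470 J.
ΔU = nCvΔT = 2.23×26.8×(823−1010) = -11200 J.
Q = ΔU + W = nCpΔT = -14700 J.
Net over both steps: W = -3470 J, Q = 9510 J, ΔU = 13000 J.

13000 J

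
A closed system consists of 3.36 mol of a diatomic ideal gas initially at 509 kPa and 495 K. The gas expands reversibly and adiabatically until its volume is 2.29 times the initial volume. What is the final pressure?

160 kPa

V₁ = nRT₁/P₁ = 3.36×8.314×495/509 = 27.2 L.
Adiabatic: TV^(γ−1) = const ⇒ T₂ = 495×(0.437)^0.400 = 355 K; PV^γ = const ⇒ P₂ = 160 kPa.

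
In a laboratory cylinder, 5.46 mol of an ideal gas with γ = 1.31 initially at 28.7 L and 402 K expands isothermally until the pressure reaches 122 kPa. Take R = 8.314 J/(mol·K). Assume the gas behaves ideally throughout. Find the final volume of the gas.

150 L

P₁ = nRT₁/V₁ = 5.46×8.314×402/28.7 = 636 kPa.
Isothermal: T stays 402 K; PV = const ⇒ V₂ = 150 L, P₂ = 122 kPa.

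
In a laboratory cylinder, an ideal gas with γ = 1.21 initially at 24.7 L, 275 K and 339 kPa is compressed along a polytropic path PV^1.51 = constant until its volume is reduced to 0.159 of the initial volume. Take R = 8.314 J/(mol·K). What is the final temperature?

Polytropic n=1.51: T₂ = T₁(V₁/V₂)^(n−1) = 275×(6.29)^0.51 = 702 K; P₂ = P₁(V₁/V₂)^n = 5450 kPa.

702 K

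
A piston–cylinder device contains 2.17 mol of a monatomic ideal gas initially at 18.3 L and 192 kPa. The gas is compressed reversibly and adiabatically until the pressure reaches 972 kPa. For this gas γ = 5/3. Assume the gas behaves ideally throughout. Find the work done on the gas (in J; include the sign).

4810 J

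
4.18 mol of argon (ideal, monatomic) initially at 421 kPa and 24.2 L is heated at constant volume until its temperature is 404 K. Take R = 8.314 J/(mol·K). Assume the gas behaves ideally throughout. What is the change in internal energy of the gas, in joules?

5780 J

T₁ = P₁V₁/(nR) = 421×24.2/(4.18×8.314) = 293 K.
Isochoric: V stays 24.2 L; P/T = const ⇒ T₂ = 404 K, P₂ = 580 kPa.
For an ideal gas ΔU = nCvΔT with Cv = (3/2)R = 12.5 J/(mol·K).
ΔU = 4.18×12.5×(404−293) = 5780 J.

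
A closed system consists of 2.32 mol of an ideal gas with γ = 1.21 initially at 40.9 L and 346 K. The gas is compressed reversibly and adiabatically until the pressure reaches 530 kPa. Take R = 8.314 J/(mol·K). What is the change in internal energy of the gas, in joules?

7210 J

P₁ = nRT₁/V₁ = 2.32×8.314×346/40.9 = 163 kPa.
Adiabatic: T₂/T₁ = (P₂/P₁)^((γ−1)/γ) ⇒ T₂ = 346×(3.25)^0.174 = 424 K; V₂ = 15.4 L.
For an ideal gas ΔU = nCvΔT with Cv = R/(γ−1) = 39.6 J/(mol·K).
ΔU = 2.32×39.6×(424−346) = 7210 J.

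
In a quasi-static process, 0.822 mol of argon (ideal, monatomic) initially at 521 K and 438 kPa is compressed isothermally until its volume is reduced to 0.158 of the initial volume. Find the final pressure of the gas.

2770 kPa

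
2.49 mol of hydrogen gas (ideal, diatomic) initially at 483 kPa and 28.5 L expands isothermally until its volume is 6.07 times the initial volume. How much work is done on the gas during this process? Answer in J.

-24800 J

T₁ = P₁V₁/(nR) = 483×28.5/(2.49×8.314) = 665 K.
Isothermal: T stays 665 K; PV = const ⇒ V₂ = 173 L, P₂ = 79.6 kPa.
W = nRT ln(V₂/V₁) = 2.49×8.314×665×ln(6.07) = 24800 J.
Work done on the gas = −W_by = -24800 J.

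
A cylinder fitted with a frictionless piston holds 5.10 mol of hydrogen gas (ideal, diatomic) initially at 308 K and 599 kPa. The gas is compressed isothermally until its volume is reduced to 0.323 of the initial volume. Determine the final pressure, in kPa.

V₁ = nRT₁/P₁ = 5.10×8.314×308/599 = 21.8 L.
Isothermal: T stays 308 K; PV = const ⇒ V₂ = 7.04 L, P₂ = 1850 kPa.

1850 kPa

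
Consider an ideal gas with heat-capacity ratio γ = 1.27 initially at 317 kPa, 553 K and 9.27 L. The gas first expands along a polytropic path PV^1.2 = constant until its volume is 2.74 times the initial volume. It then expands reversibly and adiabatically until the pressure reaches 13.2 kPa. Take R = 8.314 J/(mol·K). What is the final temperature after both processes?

n = P₁V₁/(RT₁) = 317×9.27/(8.314×553) = 0.639 mol.
Step 1 — Polytropic n=1.2: T₂ = T₁(V₁/V₂)^(n−1) = 553×(0.365)^0.20 = 452 K; P₂ = P₁(V₁/V₂)^n = 94.6 kPa.
W = (P₁V₁−P₂V₂)/(n−1) = (317×9.27−94.6×25.4)/0.20 = 2680 J.
ΔU = nCvΔT = 0.639×30.8×(452−553) = -1990 J.
Q = ΔU + W = 695 J.
State after step 1: P = 94.6 kPa, V = 25.4 L, T = 452 K.
Step 2 — Adiabatic: T₂/T₁ = (P₂/P₁)^((γ−1)/γ) ⇒ T₂ = 452×(0.140)^0.213 = 297 K; V₂ = 120 L.
ΔU = nCvΔT = 0.639×30.8×(297−452) = -3040 J.
Q = 0 for an adiabatic process, so W = −ΔU = 3040 J.
Net over both steps: W = 5730 J, Q = 695 J, ΔU = -5030 J.

297 K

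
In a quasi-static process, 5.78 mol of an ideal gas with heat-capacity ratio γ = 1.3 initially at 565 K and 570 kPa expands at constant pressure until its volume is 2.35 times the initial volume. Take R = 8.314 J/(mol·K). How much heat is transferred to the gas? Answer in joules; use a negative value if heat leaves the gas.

159000 J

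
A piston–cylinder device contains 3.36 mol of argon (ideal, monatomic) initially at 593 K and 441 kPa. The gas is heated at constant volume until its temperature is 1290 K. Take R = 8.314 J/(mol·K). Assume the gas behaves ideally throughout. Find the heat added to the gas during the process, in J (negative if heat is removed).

29200 J

V₁ = nRT₁/P₁ = 3.36×8.314×593/441 = 37.6 L.
Isochoric: V stays 37.6 L; P/T = const ⇒ T₂ = 1290 K, P₂ = 959 kPa.
W = 0 (no volume change).
ΔU = nCvΔT = 3.36×12.5×(1290−593) = 29200 J.
Q = ΔU = 29200 J.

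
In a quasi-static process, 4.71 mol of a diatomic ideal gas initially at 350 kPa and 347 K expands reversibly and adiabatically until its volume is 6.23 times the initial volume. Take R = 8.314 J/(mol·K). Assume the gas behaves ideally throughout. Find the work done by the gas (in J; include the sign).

V₁ = nRT₁/P₁ = 4.71×8.314×347/350 = 38.8 L.
Adiabatic: TV^(γ−1) = const ⇒ T₂ = 347×(0.161)^0.400 = 167 K; PV^γ = const ⇒ P₂ = 27.0 kPa.
ΔU = nCvΔT = 4.71×20.8×(167−347) = -17600 J.
Q = 0 for an adiabatic process, so W = −ΔU = 17600 J.

17600 J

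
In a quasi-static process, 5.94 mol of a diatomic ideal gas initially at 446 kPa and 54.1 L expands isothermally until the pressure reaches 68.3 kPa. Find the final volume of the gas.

353 L

T₁ = P₁V₁/(nR) = 446×54.1/(5.94×8.314) = 489 K.
Isothermal: T stays 489 K; PV = const ⇒ V₂ = 353 L, P₂ = 68.3 kPa.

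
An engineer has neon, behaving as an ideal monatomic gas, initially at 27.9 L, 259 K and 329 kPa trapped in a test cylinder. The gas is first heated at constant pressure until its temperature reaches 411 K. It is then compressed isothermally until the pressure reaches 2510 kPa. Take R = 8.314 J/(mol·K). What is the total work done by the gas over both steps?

n = P₁V₁/(RT₁) = 329×27.9/(8.314×259) = 4.26 mol.
Step 1 — Isobaric: P stays 329 kPa; V/T = const ⇒ T₂ = 411 K, V₂ = 44.3 L.
W = PΔV = 329×(44.3−27.9) kPa·L = 5390 J.
ΔU = nCvΔT = 4.26×12.5×(411−259) = 8080 J.
Q = ΔU + W = nCpΔT = 13500 J.
State after step 1: P = 329 kPa, V = 44.3 L, T = 411 K.
Step 2 — Isothermal: T stays 411 K; PV = const ⇒ V₂ = 5.80 L, P₂ = 2510 kPa.
ΔU = 0 (ideal gas, T constant).
W = nRT ln(V₂/V₁) = 4.26×8.314×411×ln(0.131) = -29600 J.
Q = ΔU + W = -29600 J.
Net over both steps: W = -24200 J, Q = -16100 J, ΔU = 8080 J.

-24200 J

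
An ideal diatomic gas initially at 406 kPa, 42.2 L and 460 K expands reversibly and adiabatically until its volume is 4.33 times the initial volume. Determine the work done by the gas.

n = P₁V₁/(RT₁) = 406×42.2/(8.314×460) = 4.48 mol.
Adiabatic: TV^(γ−1) = const ⇒ T₂ = 460×(0.231)^0.400 = 256 K; PV^γ = const ⇒ P₂ = 52.2 kPa.
ΔU = nCvΔT = 4.48×20.8×(256−460) = -19000 J.
Q = 0 for an adiabatic process, so W = −ΔU = 19000 J.

19000 J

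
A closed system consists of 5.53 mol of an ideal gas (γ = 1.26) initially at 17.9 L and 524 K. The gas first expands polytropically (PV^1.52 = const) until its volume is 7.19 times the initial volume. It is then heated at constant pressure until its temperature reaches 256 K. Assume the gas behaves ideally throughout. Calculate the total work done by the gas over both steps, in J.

P₁ = nRT₁/V₁ = 5.53×8.314×524/17.9 = 1350 kPa.
Step 1 — Polytropic n=1.52: T₂ = T₁(V₁/V₂)^(n−1) = 524×(0.139)^0.52 = 188 K; P₂ = P₁(V₁/V₂)^n = 67.1 kPa.
W = (P₁V₁−P₂V₂)/(n−1) = (1350×17.9−67.1×129)/0.52 = 29700 J.
ΔU = nCvΔT = 5.53×32.0×(188−524) = -59400 J.
Q = ΔU + W = -29700 J.
State after step 1: P = 67.1 kPa, V = 129 L, T = 188 K.
Step 2 — Isobaric: P stays 67.1 kPa; V/T = const ⇒ T₂ = 256 K, V₂ = 175 L.
W = PΔV = 67.1×(175−129) kPa·L = 3130 J.
ΔU = nCvΔT = 5.53×32.0×(256−188) = 12000 J.
Q = ΔU + W = nCpΔT = 15200 J.
Net over both steps: W = 32900 J, Q = -14500 J, ΔU = -47400 J.

32900 J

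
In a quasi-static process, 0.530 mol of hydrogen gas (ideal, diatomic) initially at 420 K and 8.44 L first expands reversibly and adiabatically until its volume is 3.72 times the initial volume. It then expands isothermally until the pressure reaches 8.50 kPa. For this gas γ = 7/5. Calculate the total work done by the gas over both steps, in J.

3440 J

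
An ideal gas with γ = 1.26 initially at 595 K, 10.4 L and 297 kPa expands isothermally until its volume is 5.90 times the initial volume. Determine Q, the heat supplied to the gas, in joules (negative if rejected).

5480 J

n = P₁V₁/(RT₁) = 297×10.4/(8.314×595) = 0.624 mol.
Isothermal: T stays 595 K; PV = const ⇒ V₂ = 61.4 L, P₂ = 50.3 kPa.
ΔU = 0 (ideal gas, T constant).
W = nRT ln(V₂/V₁) = 0.624×8.314×595×ln(5.90) = 5480 J.
Q = ΔU + W = 5480 J.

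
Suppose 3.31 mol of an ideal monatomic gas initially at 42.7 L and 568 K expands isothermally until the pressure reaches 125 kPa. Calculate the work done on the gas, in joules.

-16800 J

P₁ = nRT₁/V₁ = 3.31×8.314×568/42.7 = 366 kPa.
Isothermal: T stays 568 K; PV = const ⇒ V₂ = 125 L, P₂ = 125 kPa.
W = nRT ln(V₂/V₁) = 3.31×8.314×568×ln(2.93) = 16800 J.
Work done on the gas = −W_by = -16800 J.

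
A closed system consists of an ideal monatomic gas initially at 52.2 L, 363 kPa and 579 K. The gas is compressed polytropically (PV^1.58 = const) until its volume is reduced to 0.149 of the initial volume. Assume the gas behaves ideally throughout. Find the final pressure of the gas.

Polytropic n=1.58: T₂ = T₁(V₁/V₂)^(n−1) = 579×(6.71)^0.58 = 1750 K; P₂ = P₁(V₁/V₂)^n = 7350 kPa.

7350 kPa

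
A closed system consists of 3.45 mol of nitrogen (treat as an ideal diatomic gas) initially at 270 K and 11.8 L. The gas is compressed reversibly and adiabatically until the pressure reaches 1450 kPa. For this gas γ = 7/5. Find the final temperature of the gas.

339 K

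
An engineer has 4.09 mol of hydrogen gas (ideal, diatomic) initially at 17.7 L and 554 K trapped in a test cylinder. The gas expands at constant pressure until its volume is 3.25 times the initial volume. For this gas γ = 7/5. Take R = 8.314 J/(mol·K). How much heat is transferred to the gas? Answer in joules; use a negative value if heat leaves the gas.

148000 J

P₁ = nRT₁/V₁ = 4.09×8.314×554/17.7 = 1060 kPa.
Isobaric: P stays 1060 kPa; V/T = const ⇒ T₂ = 1800 K, V₂ = 57.5 L.
W = PΔV = 1060×(57.5−17.7) kPa·L = 42400 J.
ΔU = nCvΔT = 4.09×20.8×(1800−554) = 106000 J.
Q = ΔU + W = nCpΔT = 148000 J.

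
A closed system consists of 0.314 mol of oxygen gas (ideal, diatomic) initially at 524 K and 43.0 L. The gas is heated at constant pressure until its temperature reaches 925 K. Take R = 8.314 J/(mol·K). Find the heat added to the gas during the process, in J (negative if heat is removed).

P₁ = nRT₁/V₁ = 0.314×8.314×524/43.0 = 31.8 kPa.
Isobaric: P stays 31.8 kPa; V/T = const ⇒ T₂ = 925 K, V₂ = 75.9 L.
W = PΔV = 31.8×(75.9−43.0) kPa·L = 1050 J.
ΔU = nCvΔT = 0.314×20.8×(925−524) = 2620 J.
Q = ΔU + W = nCpΔT = 3660 J.

3660 J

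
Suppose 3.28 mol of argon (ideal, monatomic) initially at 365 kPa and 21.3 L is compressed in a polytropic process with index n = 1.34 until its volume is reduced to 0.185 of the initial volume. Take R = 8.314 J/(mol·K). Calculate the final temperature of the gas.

T₁ = P₁V₁/(nR) = 365×21.3/(3.28×8.314) = 285 K.
Polytropic n=1.34: T₂ = T₁(V₁/V₂)^(n−1) = 285×(5.41)^0.34 = 506 K; P₂ = P₁(V₁/V₂)^n = 3500 kPa.

506 K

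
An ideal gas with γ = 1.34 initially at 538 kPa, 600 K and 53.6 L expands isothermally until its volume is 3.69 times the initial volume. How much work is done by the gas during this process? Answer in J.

37700 J

n = P₁V₁/(RT₁) = 538×53.6/(8.314×600) = 5.78 mol.
Isothermal: T stays 600 K; PV = const ⇒ V₂ = 198 L, P₂ = 146 kPa.
W = nRT ln(V₂/V₁) = 5.78×8.314×600×ln(3.69) = 37700 J.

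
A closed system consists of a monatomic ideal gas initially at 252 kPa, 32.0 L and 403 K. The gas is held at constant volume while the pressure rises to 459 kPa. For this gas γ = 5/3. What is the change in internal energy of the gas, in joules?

9940 J

n = P₁V₁/(RT₁) = 252×32.0/(8.314×403) = 2.41 mol.
Isochoric: V stays 32.0 L; P/T = const ⇒ T₂ = 734 K, P₂ = 459 kPa.
For an ideal gas ΔU = nCvΔT with Cv = (3/2)R = 12.5 J/(mol·K).
ΔU = 2.41×12.5×(734−403) = 9940 J.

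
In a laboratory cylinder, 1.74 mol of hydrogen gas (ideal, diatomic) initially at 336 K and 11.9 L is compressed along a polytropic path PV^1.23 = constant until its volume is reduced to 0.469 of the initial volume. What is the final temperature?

400 K

P₁ = nRT₁/V₁ = 1.74×8.314×336/11.9 = 408 kPa.
Polytropic n=1.23: T₂ = T₁(V₁/V₂)^(n−1) = 336×(2.13)^0.23 = 400 K; P₂ = P₁(V₁/V₂)^n = 1040 kPa.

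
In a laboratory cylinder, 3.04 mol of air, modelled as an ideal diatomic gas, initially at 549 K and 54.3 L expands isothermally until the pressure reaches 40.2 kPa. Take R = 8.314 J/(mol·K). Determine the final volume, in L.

P₁ = nRT₁/V₁ = 3.04×8.314×549/54.3 = 256 kPa.
Isothermal: T stays 549 K; PV = const ⇒ V₂ = 345 L, P₂ = 40.2 kPa.

345 L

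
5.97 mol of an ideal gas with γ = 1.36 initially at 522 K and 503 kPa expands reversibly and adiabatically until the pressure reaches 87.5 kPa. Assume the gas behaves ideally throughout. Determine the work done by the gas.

26700 J

V₁ = nRT₁/P₁ = 5.97×8.314×522/503 = 51.5 L.
Adiabatic: T₂/T₁ = (P₂/P₁)^((γ−1)/γ) ⇒ T₂ = 522×(0.174)^0.265 = 329 K; V₂ = 186 L.
ΔU = nCvΔT = 5.97×23.1×(329−522) = -26700 J.
Q = 0 for an adiabatic process, so W = −ΔU = 26700 J.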